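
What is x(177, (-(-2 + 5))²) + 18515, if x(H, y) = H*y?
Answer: 20108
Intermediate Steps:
x(177, (-(-2 + 5))²) + 18515 = 177*(-(-2 + 5))² + 18515 = 177*(-1*3)² + 18515 = 177*(-3)² + 18515 = 177*9 + 18515 = 1593 + 18515 = 20108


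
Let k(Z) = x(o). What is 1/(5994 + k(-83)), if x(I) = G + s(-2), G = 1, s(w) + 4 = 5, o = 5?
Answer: 1/5996 ≈ 0.00016678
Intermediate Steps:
s(w) = 1 (s(w) = -4 + 5 = 1)
x(I) = 2 (x(I) = 1 + 1 = 2)
k(Z) = 2
1/(5994 + k(-83)) = 1/(5994 + 2) = 1/5996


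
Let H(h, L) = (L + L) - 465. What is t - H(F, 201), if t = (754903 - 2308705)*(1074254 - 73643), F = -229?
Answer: -1554751372959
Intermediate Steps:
H(h, L) = -465 + 2*L (H(h, L) = 2*L - 465 = -465 + 2*L)
t = -1554751373022 (t = -1553802*1000611 = -1554751373022)
t - H(F, 201) = -1554751373022 - (-465 + 2*201) = -1554751373022 - (-465 + 402) = -1554751373022 - 1*(-63) = -1554751373022 + 63 = -1554751372959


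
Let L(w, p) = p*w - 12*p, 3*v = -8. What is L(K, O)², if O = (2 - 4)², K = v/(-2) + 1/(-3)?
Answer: 1936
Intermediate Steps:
v = -8/3 (v = (⅓)*(-8) = -8/3 ≈ -2.6667)
K = 1 (K = -8/3/(-2) + 1/(-3) = -8/3*(-½) + 1*(-⅓) = 4/3 - ⅓ = 1)
O = 4 (O = (-2)² = 4)
L(w, p) = -12*p + p*w
L(K, O)² = (4*(-12 + 1))² = (4*(-11))² = (-44)² = 1936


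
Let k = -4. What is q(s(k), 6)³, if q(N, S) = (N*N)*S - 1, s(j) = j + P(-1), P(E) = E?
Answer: 3307949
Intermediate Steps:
s(j) = -1 + j (s(j) = j - 1 = -1 + j)
q(N, S) = -1 + S*N² (q(N, S) = N²*S - 1 = S*N² - 1 = -1 + S*N²)
q(s(k), 6)³ = (-1 + 6*(-1 - 4)²)³ = (-1 + 6*(-5)²)³ = (-1 + 6*25)³ = (-1 + 150)³ = 149³ = 3307949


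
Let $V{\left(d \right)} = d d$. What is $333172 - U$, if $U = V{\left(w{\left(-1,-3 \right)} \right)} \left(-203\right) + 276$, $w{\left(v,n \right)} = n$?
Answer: $334723$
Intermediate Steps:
$V{\left(d \right)} = d^{2}$
$U = -1551$ ($U = \left(-3\right)^{2} \left(-203\right) + 276 = 9 \left(-203\right) + 276 = -1827 + 276 = -1551$)
$333172 - U = 333172 - -1551 = 333172 + 1551 = 334723$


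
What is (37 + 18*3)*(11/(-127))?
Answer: -1001/127 ≈ -7.8819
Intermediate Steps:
(37 + 18*3)*(11/(-127)) = (37 + 54)*(11*(-1/127)) = 91*(-11/127) = -1001/127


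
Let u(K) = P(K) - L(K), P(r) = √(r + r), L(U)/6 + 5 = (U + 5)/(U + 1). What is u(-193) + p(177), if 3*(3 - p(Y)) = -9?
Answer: 241/8 + I*√386 ≈ 30.125 + 19.647*I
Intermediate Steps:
L(U) = -30 + 6*(5 + U)/(1 + U) (L(U) = -30 + 6*((U + 5)/(U + 1)) = -30 + 6*((5 + U)/(1 + U)) = -30 + 6*(5 + U)/(1 + U))
P(r) = √2*√r (P(r) = √(2*r) = √2*√r)
p(Y) = 6 (p(Y) = 3 - ⅓*(-9) = 3 + 3 = 6)
u(K) = √2*√K + 24*K/(1 + K) (u(K) = √2*√K - (-24)*K/(1 + K) = √2*√K + 24*K/(1 + K))
u(-193) + p(177) = (24*(-193) + √2*√(-193)*(1 - 193))/(1 - 193) + 6 = (-4632 + √2*(I*√193)*(-192))/(-192) + 6 = -(-4632 - 192*I*√386)/192 + 6 = (193/8 + I*√386) + 6 = 241/8 + I*√386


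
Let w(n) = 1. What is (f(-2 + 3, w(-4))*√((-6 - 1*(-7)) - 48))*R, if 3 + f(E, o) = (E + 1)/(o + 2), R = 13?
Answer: -91*I*√47/3 ≈ -207.95*I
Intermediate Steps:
f(E, o) = -3 + (1 + E)/(2 + o) (f(E, o) = -3 + (E + 1)/(o + 2) = -3 + (1 + E)/(2 + o))
(f(-2 + 3, w(-4))*√((-6 - 1*(-7)) - 48))*R = (((-5 + (-2 + 3) - 3*1)/(2 + 1))*√((-6 - 1*(-7)) - 48))*13 = (((-5 + 1 - 3)/3)*√((-6 + 7) - 48))*13 = (((⅓)*(-7))*√(1 - 48))*13 = -7*I*√47/3*13 = -91*I*√47/3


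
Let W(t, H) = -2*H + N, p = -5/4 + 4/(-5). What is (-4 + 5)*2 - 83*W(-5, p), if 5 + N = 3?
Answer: -1723/10 ≈ -172.30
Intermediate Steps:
N = -2 (N = -5 + 3 = -2)
p = -41/20 (p = -5*¼ + 4*(-⅕) = -5/4 - ⅘ = -41/20 ≈ -2.0500)
W(t, H) = -2 - 2*H (W(t, H) = -2*H - 2 = -2 - 2*H)
(-4 + 5)*2 - 83*W(-5, p) = (-4 + 5)*2 - 83*(-2 - 2*(-41/20)) = 1*2 - 83*(-2 + 41/10) = 2 - 83*21/10 = 2 - 1743/10 = -1723/10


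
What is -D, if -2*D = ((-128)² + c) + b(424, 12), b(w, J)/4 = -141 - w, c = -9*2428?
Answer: -3864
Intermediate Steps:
c = -21852
b(w, J) = -564 - 4*w (b(w, J) = 4*(-141 - w) = -564 - 4*w)
D = 3864 (D = -(((-128)² - 21852) + (-564 - 4*424))/2 = -((16384 - 21852) + (-564 - 1696))/2 = -(-5468 - 2260)/2 = -½*(-7728) = 3864)
-D = -1*3864 = -3864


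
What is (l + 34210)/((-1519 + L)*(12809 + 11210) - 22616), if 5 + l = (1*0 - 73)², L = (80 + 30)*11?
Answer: -39534/7444487 ≈ -0.0053105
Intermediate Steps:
L = 1210 (L = 110*11 = 1210)
l = 5324 (l = -5 + (1*0 - 73)² = -5 + (0 - 73)² = -5 + (-73)² = -5 + 5329 = 5324)
(l + 34210)/((-1519 + L)*(12809 + 11210) - 22616) = (5324 + 34210)/((-1519 + 1210)*(12809 + 11210) - 22616) = 39534/(-309*24019 - 22616) = 39534/(-7421871 - 22616) = 39534/(-7444487) = 39534*(-1/7444487) = -39534/7444487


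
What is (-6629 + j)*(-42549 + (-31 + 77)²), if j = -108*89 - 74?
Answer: 659664395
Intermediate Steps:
j = -9686 (j = -9612 - 74 = -9686)
(-6629 + j)*(-42549 + (-31 + 77)²) = (-6629 - 9686)*(-42549 + (-31 + 77)²) = -16315*(-42549 + 46²) = -16315*(-42549 + 2116) = -16315*(-40433) = 659664395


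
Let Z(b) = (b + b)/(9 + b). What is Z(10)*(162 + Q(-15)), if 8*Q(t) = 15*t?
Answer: 5355/38 ≈ 140.92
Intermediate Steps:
Z(b) = 2*b/(9 + b) (Z(b) = (2*b)/(9 + b) = 2*b/(9 + b))
Q(t) = 15*t/8 (Q(t) = (15*t)/8 = 15*t/8)
Z(10)*(162 + Q(-15)) = (2*10/(9 + 10))*(162 + (15/8)*(-15)) = (2*10/19)*(162 - 225/8) = (2*10*(1/19))*(1071/8) = (20/19)*(1071/8) = 5355/38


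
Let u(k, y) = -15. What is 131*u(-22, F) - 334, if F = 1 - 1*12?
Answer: -2299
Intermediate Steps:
F = -11 (F = 1 - 12 = -11)
131*u(-22, F) - 334 = 131*(-15) - 334 = -1965 - 334 = -2299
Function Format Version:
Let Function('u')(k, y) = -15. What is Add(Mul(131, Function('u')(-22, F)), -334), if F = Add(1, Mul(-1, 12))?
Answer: -2299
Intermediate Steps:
F = -11 (F = Add(1, -12) = -11)
Add(Mul(131, Function('u')(-22, F)), -334) = Add(Mul(131, -15), -334) = Add(-1965, -334) = -2299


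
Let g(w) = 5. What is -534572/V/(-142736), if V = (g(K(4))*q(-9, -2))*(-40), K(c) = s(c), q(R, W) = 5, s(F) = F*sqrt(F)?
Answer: -133643/35684000 ≈ -0.0037452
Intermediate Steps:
s(F) = F**(3/2)
K(c) = c**(3/2)
V = -1000 (V = (5*5)*(-40) = 25*(-40) = -1000)
-534572/V/(-142736) = -534572/(-1000)/(-142736) = -534572*(-1/1000)*(-1/142736) = (133643/250)*(-1/142736) = -133643/35684000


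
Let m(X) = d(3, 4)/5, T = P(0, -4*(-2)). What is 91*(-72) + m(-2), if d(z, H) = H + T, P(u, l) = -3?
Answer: -32759/5 ≈ -6551.8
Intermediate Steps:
T = -3
d(z, H) = -3 + H (d(z, H) = H - 3 = -3 + H)
m(X) = 1/5 (m(X) = (-3 + 4)/5 = 1*(1/5) = 1/5)
91*(-72) + m(-2) = 91*(-72) + 1/5 = -6552 + 1/5 = -32759/5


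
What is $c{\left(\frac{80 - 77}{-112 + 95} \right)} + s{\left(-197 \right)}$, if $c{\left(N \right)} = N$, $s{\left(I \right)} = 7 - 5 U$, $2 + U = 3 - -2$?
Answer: $- \frac{139}{17} \approx -8.1765$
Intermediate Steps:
$U = 3$ ($U = -2 + \left(3 - -2\right) = -2 + \left(3 + 2\right) = -2 + 5 = 3$)
$s{\left(I \right)} = -8$ ($s{\left(I \right)} = 7 - 15 = -8$)
$c{\left(\frac{80 - 77}{-112 + 95} \right)} + s{\left(-197 \right)} = \frac{80 - 77}{-112 + 95} - 8 = \frac{3}{-17} - 8 = 3 \left(- \frac{1}{17}\right) - 8 = - \frac{3}{17} - 8 = - \frac{139}{17}$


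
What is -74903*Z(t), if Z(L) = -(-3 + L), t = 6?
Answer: 224709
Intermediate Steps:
Z(L) = 3 - L
-74903*Z(t) = -74903*(3 - 1*6) = -74903*(3 - 6) = -74903*(-3) = 224709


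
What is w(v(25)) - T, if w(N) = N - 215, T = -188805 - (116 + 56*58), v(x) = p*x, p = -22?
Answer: 191404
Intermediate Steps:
v(x) = -22*x
T = -192169 (T = -188805 - (116 + 3248) = -188805 - 1*3364 = -188805 - 3364 = -192169)
w(N) = -215 + N
w(v(25)) - T = (-215 - 22*25) - 1*(-192169) = (-215 - 550) + 192169 = -765 + 192169 = 191404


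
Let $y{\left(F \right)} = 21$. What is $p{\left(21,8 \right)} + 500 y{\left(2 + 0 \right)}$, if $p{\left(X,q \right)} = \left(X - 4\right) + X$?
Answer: $10538$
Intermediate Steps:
$p{\left(X,q \right)} = -4 + 2 X$ ($p{\left(X,q \right)} = \left(-4 + X\right) + X = -4 + 2 X$)
$p{\left(21,8 \right)} + 500 y{\left(2 + 0 \right)} = \left(-4 + 2 \cdot 21\right) + 500 \cdot 21 = \left(-4 + 42\right) + 10500 = 38 + 10500 = 10538$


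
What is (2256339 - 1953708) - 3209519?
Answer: -2906888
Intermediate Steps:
(2256339 - 1953708) - 3209519 = 302631 - 3209519 = -2906888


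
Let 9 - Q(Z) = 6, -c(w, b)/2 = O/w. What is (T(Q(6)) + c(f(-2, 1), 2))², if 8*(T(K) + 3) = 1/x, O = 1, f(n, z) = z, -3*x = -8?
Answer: 100489/4096 ≈ 24.533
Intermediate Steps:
x = 8/3 (x = -⅓*(-8) = 8/3 ≈ 2.6667)
c(w, b) = -2/w
Q(Z) = 3 (Q(Z) = 9 - 1*6 = 9 - 6 = 3)
T(K) = -189/64 (T(K) = -3 + 1/(8*(8/3)) = -3 + (⅛)*(3/8) = -3 + 3/64 = -189/64)
(T(Q(6)) + c(f(-2, 1), 2))² = (-189/64 - 2/1)² = (-189/64 - 2*1)² = (-189/64 - 2)² = (-317/64)² = 100489/4096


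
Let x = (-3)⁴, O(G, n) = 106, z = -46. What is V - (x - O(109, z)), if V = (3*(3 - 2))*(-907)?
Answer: -2696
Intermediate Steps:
x = 81
V = -2721 (V = (3*1)*(-907) = 3*(-907) = -2721)
V - (x - O(109, z)) = -2721 - (81 - 1*106) = -2721 - (81 - 106) = -2721 - 1*(-25) = -2721 + 25 = -2696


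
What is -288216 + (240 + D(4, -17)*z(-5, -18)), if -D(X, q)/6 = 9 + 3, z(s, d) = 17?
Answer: -289200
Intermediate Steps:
D(X, q) = -72 (D(X, q) = -6*(9 + 3) = -6*12 = -72)
-288216 + (240 + D(4, -17)*z(-5, -18)) = -288216 + (240 - 72*17) = -288216 + (240 - 1224) = -288216 - 984 = -289200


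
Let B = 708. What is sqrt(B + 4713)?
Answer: sqrt(5421) ≈ 73.627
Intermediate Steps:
sqrt(B + 4713) = sqrt(708 + 4713) = sqrt(5421)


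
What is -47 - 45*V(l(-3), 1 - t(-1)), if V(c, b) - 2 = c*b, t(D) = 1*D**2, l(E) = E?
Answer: -137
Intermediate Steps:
t(D) = D**2
V(c, b) = 2 + b*c (V(c, b) = 2 + c*b = 2 + b*c)
-47 - 45*V(l(-3), 1 - t(-1)) = -47 - 45*(2 + (1 - 1*(-1)**2)*(-3)) = -47 - 45*(2 + (1 - 1*1)*(-3)) = -47 - 45*(2 + (1 - 1)*(-3)) = -47 - 45*(2 + 0*(-3)) = -47 - 45*(2 + 0) = -47 - 45*2 = -47 - 90 = -137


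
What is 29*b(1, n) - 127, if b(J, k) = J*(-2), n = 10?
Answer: -185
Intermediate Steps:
b(J, k) = -2*J
29*b(1, n) - 127 = 29*(-2*1) - 127 = 29*(-2) - 127 = -58 - 127 = -185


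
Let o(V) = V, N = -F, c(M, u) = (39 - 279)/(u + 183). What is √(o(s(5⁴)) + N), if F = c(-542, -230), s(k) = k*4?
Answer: 2*√1377805/47 ≈ 49.949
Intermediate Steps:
c(M, u) = -240/(183 + u)
s(k) = 4*k
F = 240/47 (F = -240/(183 - 230) = -240/(-47) = -240*(-1/47) = 240/47 ≈ 5.1064)
N = -240/47 (N = -1*240/47 = -240/47 ≈ -5.1064)
√(o(s(5⁴)) + N) = √(4*5⁴ - 240/47) = √(4*625 - 240/47) = √(2500 - 240/47) = √(117260/47) = 2*√1377805/47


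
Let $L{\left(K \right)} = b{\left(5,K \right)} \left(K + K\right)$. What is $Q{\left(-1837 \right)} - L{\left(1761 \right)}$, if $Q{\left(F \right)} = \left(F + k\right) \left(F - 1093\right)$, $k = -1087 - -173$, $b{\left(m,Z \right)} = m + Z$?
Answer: $1840578$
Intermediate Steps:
$b{\left(m,Z \right)} = Z + m$
$k = -914$ ($k = -1087 + 173 = -914$)
$L{\left(K \right)} = 2 K \left(5 + K\right)$ ($L{\left(K \right)} = \left(K + 5\right) \left(K + K\right) = \left(5 + K\right) 2 K = 2 K \left(5 + K\right)$)
$Q{\left(F \right)} = \left(-1093 + F\right) \left(-914 + F\right)$ ($Q{\left(F \right)} = \left(F - 914\right) \left(F - 1093\right) = \left(-914 + F\right) \left(-1093 + F\right) = \left(-1093 + F\right) \left(-914 + F\right)$)
$Q{\left(-1837 \right)} - L{\left(1761 \right)} = \left(999002 + \left(-1837\right)^{2} - -3686859\right) - 2 \cdot 1761 \left(5 + 1761\right) = \left(999002 + 3374569 + 3686859\right) - 2 \cdot 1761 \cdot 1766 = 8060430 - 6219852 = 1840578$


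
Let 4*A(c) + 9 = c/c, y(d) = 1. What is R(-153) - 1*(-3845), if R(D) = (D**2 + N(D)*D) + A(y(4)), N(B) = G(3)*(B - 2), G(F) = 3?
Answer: 98397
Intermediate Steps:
A(c) = -2 (A(c) = -9/4 + (c/c)/4 = -9/4 + (1/4)*1 = -9/4 + 1/4 = -2)
N(B) = -6 + 3*B (N(B) = 3*(B - 2) = 3*(-2 + B) = -6 + 3*B)
R(D) = -2 + D**2 + D*(-6 + 3*D) (R(D) = (D**2 + (-6 + 3*D)*D) - 2 = (D**2 + D*(-6 + 3*D)) - 2 = -2 + D**2 + D*(-6 + 3*D))
R(-153) - 1*(-3845) = (-2 - 6*(-153) + 4*(-153)**2) - 1*(-3845) = (-2 + 918 + 4*23409) + 3845 = (-2 + 918 + 93636) + 3845 = 94552 + 3845 = 98397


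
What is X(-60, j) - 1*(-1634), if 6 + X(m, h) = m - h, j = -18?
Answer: 1586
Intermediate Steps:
X(m, h) = -6 + m - h (X(m, h) = -6 + (m - h) = -6 + m - h)
X(-60, j) - 1*(-1634) = (-6 - 60 - 1*(-18)) - 1*(-1634) = (-6 - 60 + 18) + 1634 = -48 + 1634 = 1586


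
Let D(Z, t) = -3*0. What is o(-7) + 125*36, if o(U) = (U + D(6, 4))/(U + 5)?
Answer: 9007/2 ≈ 4503.5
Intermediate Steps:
D(Z, t) = 0
o(U) = U/(5 + U) (o(U) = (U + 0)/(U + 5) = U/(5 + U))
o(-7) + 125*36 = -7/(5 - 7) + 125*36 = -7/(-2) + 4500 = -7*(-½) + 4500 = 7/2 + 4500 = 9007/2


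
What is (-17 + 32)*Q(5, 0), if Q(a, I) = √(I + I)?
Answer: 0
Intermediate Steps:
Q(a, I) = √2*√I (Q(a, I) = √(2*I) = √2*√I)
(-17 + 32)*Q(5, 0) = (-17 + 32)*(√2*√0) = 15*(√2*0) = 15*0 = 0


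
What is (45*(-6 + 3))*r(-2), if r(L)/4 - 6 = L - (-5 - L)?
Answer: -3780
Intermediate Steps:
r(L) = 44 + 8*L (r(L) = 24 + 4*(L - (-5 - L)) = 24 + 4*(L + (5 + L)) = 24 + 4*(5 + 2*L) = 24 + (20 + 8*L) = 44 + 8*L)
(45*(-6 + 3))*r(-2) = (45*(-6 + 3))*(44 + 8*(-2)) = (45*(-3))*(44 - 16) = -135*28 = -3780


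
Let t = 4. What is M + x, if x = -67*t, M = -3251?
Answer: -3519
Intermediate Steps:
x = -268 (x = -67*4 = -268)
M + x = -3251 - 268 = -3519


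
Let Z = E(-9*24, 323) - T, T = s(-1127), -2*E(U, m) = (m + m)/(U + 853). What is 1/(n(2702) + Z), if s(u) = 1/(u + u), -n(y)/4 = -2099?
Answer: 29302/246004747 ≈ 0.00011911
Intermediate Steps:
n(y) = 8396 (n(y) = -4*(-2099) = 8396)
E(U, m) = -m/(853 + U) (E(U, m) = -(m + m)/(2*(U + 853)) = -2*m/(2*(853 + U)) = -m/(853 + U))
s(u) = 1/(2*u)
T = -1/2254 (T = (1/2)/(-1127) = (1/2)*(-1/1127) = -1/2254 ≈ -0.00044366)
Z = -14845/29302 (Z = -1*323/(853 - 9*24) - 1*(-1/2254) = -1*323/(853 - 216) + 1/2254 = -1*323/637 + 1/2254 = -1*323*1/637 + 1/2254 = -323/637 + 1/2254 = -14845/29302 ≈ -0.50662)
1/(n(2702) + Z) = 1/(8396 - 14845/29302) = 1/(246004747/29302) = 29302/246004747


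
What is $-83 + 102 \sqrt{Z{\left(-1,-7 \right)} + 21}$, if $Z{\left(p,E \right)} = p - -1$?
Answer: $-83 + 102 \sqrt{21} \approx 384.42$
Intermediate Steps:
$Z{\left(p,E \right)} = 1 + p$ ($Z{\left(p,E \right)} = p + 1 = 1 + p$)
$-83 + 102 \sqrt{Z{\left(-1,-7 \right)} + 21} = -83 + 102 \sqrt{\left(1 - 1\right) + 21} = -83 + 102 \sqrt{0 + 21} = -83 + 102 \sqrt{21}$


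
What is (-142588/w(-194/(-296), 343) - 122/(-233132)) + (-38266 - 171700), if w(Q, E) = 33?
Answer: -824292503743/3846678 ≈ -2.1429e+5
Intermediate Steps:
(-142588/w(-194/(-296), 343) - 122/(-233132)) + (-38266 - 171700) = (-142588/33 - 122/(-233132)) + (-38266 - 171700) = (-142588*1/33 - 122*(-1/233132)) - 209966 = (-142588/33 + 61/116566) - 209966 = -16620910795/3846678 - 209966 = -824292503743/3846678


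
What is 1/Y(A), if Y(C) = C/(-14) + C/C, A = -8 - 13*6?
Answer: 7/50 ≈ 0.14000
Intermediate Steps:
A = -86 (A = -8 - 78 = -86)
Y(C) = 1 - C/14 (Y(C) = C*(-1/14) + 1 = -C/14 + 1 = 1 - C/14)
1/Y(A) = 1/(1 - 1/14*(-86)) = 1/(1 + 43/7) = 1/(50/7) = 7/50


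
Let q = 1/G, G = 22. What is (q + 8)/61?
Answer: 177/1342 ≈ 0.13189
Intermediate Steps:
q = 1/22 ≈ 0.045455
(q + 8)/61 = (1/22 + 8)/61 = (1/61)*(177/22) = 177/1342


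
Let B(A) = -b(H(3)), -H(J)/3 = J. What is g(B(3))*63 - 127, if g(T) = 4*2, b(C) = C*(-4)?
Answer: 377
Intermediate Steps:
H(J) = -3*J
b(C) = -4*C
B(A) = -36 (B(A) = -(-4)*(-3*3) = -(-4)*(-9) = -1*36 = -36)
g(T) = 8
g(B(3))*63 - 127 = 8*63 - 127 = 504 - 127 = 377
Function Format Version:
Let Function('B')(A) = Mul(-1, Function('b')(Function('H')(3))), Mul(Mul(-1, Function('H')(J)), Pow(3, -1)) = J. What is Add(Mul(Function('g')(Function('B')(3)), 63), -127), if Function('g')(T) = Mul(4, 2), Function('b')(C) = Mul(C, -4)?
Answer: 377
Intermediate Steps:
Function('H')(J) = Mul(-3, J)
Function('b')(C) = Mul(-4, C)
Function('B')(A) = -36 (Function('B')(A) = Mul(-1, Mul(-4, Mul(-3, 3))) = Mul(-1, Mul(-4, -9)) = Mul(-1, 36) = -36)
Function('g')(T) = 8
Add(Mul(Function('g')(Function('B')(3)), 63), -127) = Add(Mul(8, 63), -127) = Add(504, -127) = 377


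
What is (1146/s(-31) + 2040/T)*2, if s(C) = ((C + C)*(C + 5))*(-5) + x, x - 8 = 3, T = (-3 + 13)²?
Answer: 543512/13415 ≈ 40.515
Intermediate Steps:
T = 100 (T = 10² = 100)
x = 11 (x = 8 + 3 = 11)
s(C) = 11 - 10*C*(5 + C) (s(C) = ((C + C)*(C + 5))*(-5) + 11 = ((2*C)*(5 + C))*(-5) + 11 = (2*C*(5 + C))*(-5) + 11 = -10*C*(5 + C) + 11 = 11 - 10*C*(5 + C))
(1146/s(-31) + 2040/T)*2 = (1146/(11 - 50*(-31) - 10*(-31)²) + 2040/100)*2 = (1146/(11 + 1550 - 10*961) + 2040*(1/100))*2 = (1146/(11 + 1550 - 9610) + 102/5)*2 = (1146/(-8049) + 102/5)*2 = (1146*(-1/8049) + 102/5)*2 = (-382/2683 + 102/5)*2 = (271756/13415)*2 = 543512/13415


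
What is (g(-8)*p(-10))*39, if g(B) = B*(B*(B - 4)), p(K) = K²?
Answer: -2995200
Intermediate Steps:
g(B) = B²*(-4 + B) (g(B) = B*(B*(-4 + B)) = B²*(-4 + B))
(g(-8)*p(-10))*39 = (((-8)²*(-4 - 8))*(-10)²)*39 = ((64*(-12))*100)*39 = -768*100*39 = -76800*39 = -2995200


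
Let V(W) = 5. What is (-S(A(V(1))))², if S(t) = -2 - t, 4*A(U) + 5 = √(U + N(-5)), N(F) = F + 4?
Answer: 25/16 ≈ 1.5625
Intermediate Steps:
N(F) = 4 + F
A(U) = -5/4 + √(-1 + U)/4 (A(U) = -5/4 + √(U + (4 - 5))/4 = -5/4 + √(U - 1)/4 = -5/4 + √(-1 + U)/4)
(-S(A(V(1))))² = (-(-2 - (-5/4 + √(-1 + 5)/4)))² = (-(-2 - (-5/4 + √4/4)))² = (-(-2 - (-5/4 + (¼)*2)))² = (-(-2 - (-5/4 + ½)))² = (-(-2 - 1*(-¾)))² = (-(-2 + ¾))² = (-1*(-5/4))² = (5/4)² = 25/16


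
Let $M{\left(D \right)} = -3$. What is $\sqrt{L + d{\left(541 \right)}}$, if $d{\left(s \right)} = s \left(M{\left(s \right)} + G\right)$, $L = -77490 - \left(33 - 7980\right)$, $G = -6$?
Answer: $6 i \sqrt{2067} \approx 272.79 i$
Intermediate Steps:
$L = -69543$ ($L = -77490 - \left(33 - 7980\right) = -77490 - -7947 = -77490 + 7947 = -69543$)
$d{\left(s \right)} = - 9 s$ ($d{\left(s \right)} = s \left(-3 - 6\right) = s \left(-9\right) = - 9 s$)
$\sqrt{L + d{\left(541 \right)}} = \sqrt{-69543 - 4869} = \sqrt{-74412} = 6 i \sqrt{2067}$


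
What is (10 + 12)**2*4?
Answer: 1936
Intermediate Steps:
(10 + 12)**2*4 = 22**2*4 = 484*4 = 1936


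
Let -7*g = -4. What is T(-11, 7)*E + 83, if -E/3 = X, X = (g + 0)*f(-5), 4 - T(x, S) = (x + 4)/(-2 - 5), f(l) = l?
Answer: 761/7 ≈ 108.71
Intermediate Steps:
g = 4/7 (g = -⅐*(-4) = 4/7 ≈ 0.57143)
T(x, S) = 32/7 + x/7 (T(x, S) = 4 - (x + 4)/(-2 - 5) = 4 - (4 + x)/(-7) = 4 - (4 + x)*(-1)/7 = 4 - (-4/7 - x/7) = 4 + (4/7 + x/7) = 32/7 + x/7)
X = -20/7 (X = (4/7 + 0)*(-5) = (4/7)*(-5) = -20/7 ≈ -2.8571)
E = 60/7 (E = -3*(-20/7) = 60/7 ≈ 8.5714)
T(-11, 7)*E + 83 = (32/7 + (⅐)*(-11))*(60/7) + 83 = (32/7 - 11/7)*(60/7) + 83 = 3*(60/7) + 83 = 180/7 + 83 = 761/7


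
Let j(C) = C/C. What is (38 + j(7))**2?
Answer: 1521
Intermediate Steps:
j(C) = 1
(38 + j(7))**2 = (38 + 1)**2 = 39**2 = 1521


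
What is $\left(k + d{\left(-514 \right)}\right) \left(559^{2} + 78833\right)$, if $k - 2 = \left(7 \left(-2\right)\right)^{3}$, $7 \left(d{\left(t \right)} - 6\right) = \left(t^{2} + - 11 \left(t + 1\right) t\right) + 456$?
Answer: $-148419921804$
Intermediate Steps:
$d{\left(t \right)} = \frac{498}{7} + \frac{t^{2}}{7} + \frac{t \left(-11 - 11 t\right)}{7}$ ($d{\left(t \right)} = 6 + \frac{\left(t^{2} + - 11 \left(t + 1\right) t\right) + 456}{7} = 6 + \frac{\left(t^{2} + - 11 \left(1 + t\right) t\right) + 456}{7} = 6 + \frac{\left(t^{2} + \left(-11 - 11 t\right) t\right) + 456}{7} = 6 + \frac{\left(t^{2} + t \left(-11 - 11 t\right)\right) + 456}{7} = 6 + \frac{456 + t^{2} + t \left(-11 - 11 t\right)}{7} = 6 + \left(\frac{456}{7} + \frac{t^{2}}{7} + \frac{t \left(-11 - 11 t\right)}{7}\right) = \frac{498}{7} + \frac{t^{2}}{7} + \frac{t \left(-11 - 11 t\right)}{7}$)
$k = -2742$ ($k = 2 + \left(7 \left(-2\right)\right)^{3} = 2 + \left(-14\right)^{3} = 2 - 2744 = -2742$)
$\left(k + d{\left(-514 \right)}\right) \left(559^{2} + 78833\right) = \left(-2742 - \left(- \frac{6152}{7} + \frac{2641960}{7}\right)\right) \left(559^{2} + 78833\right) = \left(-2742 + \left(\frac{498}{7} + \frac{5654}{7} - \frac{2641960}{7}\right)\right) \left(312481 + 78833\right) = \left(-2742 + \left(\frac{498}{7} + \frac{5654}{7} - \frac{2641960}{7}\right)\right) 391314 = \left(-2742 - 376544\right) 391314 = \left(-379286\right) 391314 = -148419921804$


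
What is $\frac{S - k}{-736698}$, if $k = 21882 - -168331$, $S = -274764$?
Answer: $\frac{464977}{736698} \approx 0.63116$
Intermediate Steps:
$k = 190213$ ($k = 21882 + 168331 = 190213$)
$\frac{S - k}{-736698} = \frac{-274764 - 190213}{-736698} = \left(-274764 - 190213\right) \left(- \frac{1}{736698}\right) = \left(-464977\right) \left(- \frac{1}{736698}\right) = \frac{464977}{736698}$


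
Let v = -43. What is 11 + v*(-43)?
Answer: 1860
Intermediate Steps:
11 + v*(-43) = 11 - 43*(-43) = 11 + 1849 = 1860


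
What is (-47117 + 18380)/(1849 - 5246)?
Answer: 28737/3397 ≈ 8.4595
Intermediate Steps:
(-47117 + 18380)/(1849 - 5246) = -28737/(-3397) = -28737*(-1/3397) = 28737/3397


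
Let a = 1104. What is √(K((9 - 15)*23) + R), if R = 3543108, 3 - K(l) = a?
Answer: √3542007 ≈ 1882.0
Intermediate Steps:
K(l) = -1101 (K(l) = 3 - 1*1104 = 3 - 1104 = -1101)
√(K((9 - 15)*23) + R) = √(-1101 + 3543108) = √3542007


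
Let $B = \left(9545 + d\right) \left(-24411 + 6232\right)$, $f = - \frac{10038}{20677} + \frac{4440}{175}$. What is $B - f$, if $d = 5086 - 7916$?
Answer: $- \frac{88342903194421}{723695} \approx -1.2207 \cdot 10^{8}$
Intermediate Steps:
$f = \frac{18009846}{723695}$ ($f = \left(-10038\right) \frac{1}{20677} + 4440 \cdot \frac{1}{175} = - \frac{10038}{20677} + \frac{888}{35} = \frac{18009846}{723695} \approx 24.886$)
$d = -2830$ ($d = 5086 - 7916 = -2830$)
$B = -122071985$ ($B = \left(9545 - 2830\right) \left(-24411 + 6232\right) = 6715 \left(-18179\right) = -122071985$)
$B - f = -122071985 - \frac{18009846}{723695} = - \frac{88342903194421}{723695}$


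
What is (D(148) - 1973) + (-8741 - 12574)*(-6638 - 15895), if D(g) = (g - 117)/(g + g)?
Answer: 142165520943/296 ≈ 4.8029e+8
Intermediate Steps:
D(g) = (-117 + g)/(2*g) (D(g) = (-117 + g)/((2*g)) = (-117 + g)*(1/(2*g)) = (-117 + g)/(2*g))
(D(148) - 1973) + (-8741 - 12574)*(-6638 - 15895) = ((½)*(-117 + 148)/148 - 1973) + (-8741 - 12574)*(-6638 - 15895) = ((½)*(1/148)*31 - 1973) - 21315*(-22533) = (31/296 - 1973) + 480290895 = -583977/296 + 480290895 = 142165520943/296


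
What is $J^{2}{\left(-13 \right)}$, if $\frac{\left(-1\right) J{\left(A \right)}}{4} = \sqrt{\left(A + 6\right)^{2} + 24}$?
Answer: $1168$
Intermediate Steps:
$J{\left(A \right)} = - 4 \sqrt{24 + \left(6 + A\right)^{2}}$ ($J{\left(A \right)} = - 4 \sqrt{\left(A + 6\right)^{2} + 24} = - 4 \sqrt{\left(6 + A\right)^{2} + 24} = - 4 \sqrt{24 + \left(6 + A\right)^{2}}$)
$J^{2}{\left(-13 \right)} = \left(- 4 \sqrt{24 + \left(6 - 13\right)^{2}}\right)^{2} = \left(- 4 \sqrt{24 + \left(-7\right)^{2}}\right)^{2} = \left(- 4 \sqrt{24 + 49}\right)^{2} = \left(- 4 \sqrt{73}\right)^{2} = 1168$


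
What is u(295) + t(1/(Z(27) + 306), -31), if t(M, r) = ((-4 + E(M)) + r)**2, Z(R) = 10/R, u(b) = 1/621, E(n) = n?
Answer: 52043716793413/42492536064 ≈ 1224.8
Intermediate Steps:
u(b) = 1/621
t(M, r) = (-4 + M + r)**2 (t(M, r) = ((-4 + M) + r)**2 = (-4 + M + r)**2)
u(295) + t(1/(Z(27) + 306), -31) = 1/621 + (-4 + 1/(10/27 + 306) - 31)**2 = 1/621 + (-4 + 1/(8272/27) - 31)**2 = 1/621 + (-4 + 27/8272 - 31)**2 = 1/621 + (-289493/8272)**2 = 1/621 + 83806197049/68425984 = 52043716793413/42492536064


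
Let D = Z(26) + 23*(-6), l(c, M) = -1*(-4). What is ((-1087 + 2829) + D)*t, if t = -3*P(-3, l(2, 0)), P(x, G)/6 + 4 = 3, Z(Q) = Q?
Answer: 29340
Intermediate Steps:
l(c, M) = 4
D = -112 (D = 26 + 23*(-6) = 26 - 138 = -112)
P(x, G) = -6 (P(x, G) = -24 + 6*3 = -24 + 18 = -6)
t = 18 (t = -3*(-6) = 18)
((-1087 + 2829) + D)*t = ((-1087 + 2829) - 112)*18 = (1742 - 112)*18 = 1630*18 = 29340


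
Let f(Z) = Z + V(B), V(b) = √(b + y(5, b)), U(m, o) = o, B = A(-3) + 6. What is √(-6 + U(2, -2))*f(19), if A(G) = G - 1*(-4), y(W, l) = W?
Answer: I*√2*(38 + 4*√3) ≈ 63.538*I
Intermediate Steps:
A(G) = 4 + G (A(G) = G + 4 = 4 + G)
B = 7 (B = (4 - 3) + 6 = 1 + 6 = 7)
V(b) = √(5 + b) (V(b) = √(b + 5) = √(5 + b))
f(Z) = Z + 2*√3 (f(Z) = Z + √(5 + 7) = Z + √12 = Z + 2*√3)
√(-6 + U(2, -2))*f(19) = √(-6 - 2)*(19 + 2*√3) = √(-8)*(19 + 2*√3) = (2*I*√2)*(19 + 2*√3) = 2*I*√2*(19 + 2*√3)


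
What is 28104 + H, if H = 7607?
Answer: 35711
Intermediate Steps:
28104 + H = 28104 + 7607 = 35711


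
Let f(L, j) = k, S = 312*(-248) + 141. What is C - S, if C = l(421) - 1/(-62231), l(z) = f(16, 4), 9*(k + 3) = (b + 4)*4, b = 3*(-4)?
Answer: 43254029945/560079 ≈ 77229.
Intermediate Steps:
b = -12
S = -77235 (S = -77376 + 141 = -77235)
k = -59/9 (k = -3 + ((-12 + 4)*4)/9 = -3 + (-8*4)/9 = -3 + (⅑)*(-32) = -3 - 32/9 = -59/9 ≈ -6.5556)
f(L, j) = -59/9
l(z) = -59/9
C = -3671620/560079 (C = -59/9 - 1/(-62231) = -59/9 - 1*(-1/62231) = -59/9 + 1/62231 = -3671620/560079 ≈ -6.5555)
C - S = -3671620/560079 - 1*(-77235) = -3671620/560079 + 77235 = 43254029945/560079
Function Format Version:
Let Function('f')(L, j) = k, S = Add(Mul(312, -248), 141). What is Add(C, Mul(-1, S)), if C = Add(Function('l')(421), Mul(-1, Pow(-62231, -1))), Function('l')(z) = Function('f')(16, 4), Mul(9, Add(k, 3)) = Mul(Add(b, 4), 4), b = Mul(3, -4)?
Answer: Rational(43254029945, 560079) ≈ 77229.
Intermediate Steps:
b = -12
S = -77235 (S = Add(-77376, 141) = -77235)
k = Rational(-59, 9) (k = Add(-3, Mul(Rational(1, 9), Mul(Add(-12, 4), 4))) = Add(-3, Mul(Rational(1, 9), Mul(-8, 4))) = Add(-3, Mul(Rational(1, 9), -32)) = Add(-3, Rational(-32, 9)) = Rational(-59, 9) ≈ -6.5556)
Function('f')(L, j) = Rational(-59, 9)
Function('l')(z) = Rational(-59, 9)
C = Rational(-3671620, 560079) (C = Add(Rational(-59, 9), Mul(-1, Pow(-62231, -1))) = Add(Rational(-59, 9), Mul(-1, Rational(-1, 62231))) = Add(Rational(-59, 9), Rational(1, 62231)) = Rational(-3671620, 560079) ≈ -6.5555)
Add(C, Mul(-1, S)) = Add(Rational(-3671620, 560079), Mul(-1, -77235)) = Add(Rational(-3671620, 560079), 77235) = Rational(43254029945, 560079)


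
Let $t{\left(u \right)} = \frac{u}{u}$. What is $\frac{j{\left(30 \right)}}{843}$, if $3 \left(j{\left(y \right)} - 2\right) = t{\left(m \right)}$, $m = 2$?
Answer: $\frac{7}{2529} \approx 0.0027679$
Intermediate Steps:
$t{\left(u \right)} = 1$
$j{\left(y \right)} = \frac{7}{3}$ ($j{\left(y \right)} = 2 + \frac{1}{3} \cdot 1 = 2 + \frac{1}{3} = \frac{7}{3}$)
$\frac{j{\left(30 \right)}}{843} = \frac{7}{3 \cdot 843} = \frac{7}{3} \cdot \frac{1}{843} = \frac{7}{2529}$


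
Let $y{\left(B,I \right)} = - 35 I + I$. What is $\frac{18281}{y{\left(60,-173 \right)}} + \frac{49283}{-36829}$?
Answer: $\frac{29491411}{16663706} \approx 1.7698$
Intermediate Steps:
$y{\left(B,I \right)} = - 34 I$
$\frac{18281}{y{\left(60,-173 \right)}} + \frac{49283}{-36829} = \frac{18281}{\left(-34\right) \left(-173\right)} + \frac{49283}{-36829} = \frac{18281}{5882} + 49283 \left(- \frac{1}{36829}\right) = 18281 \cdot \frac{1}{5882} - \frac{3791}{2833} = \frac{18281}{5882} - \frac{3791}{2833} = \frac{29491411}{16663706}$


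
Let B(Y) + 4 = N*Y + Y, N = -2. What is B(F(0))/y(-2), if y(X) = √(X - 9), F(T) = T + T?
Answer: 4*I*√11/11 ≈ 1.206*I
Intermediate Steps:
F(T) = 2*T
y(X) = √(-9 + X)
B(Y) = -4 - Y (B(Y) = -4 + (-2*Y + Y) = -4 - Y)
B(F(0))/y(-2) = (-4 - 2*0)/(√(-9 - 2)) = (-4 - 1*0)/(√(-11)) = (-4 + 0)/((I*√11)) = -(-4)*I*√11/11 = 4*I*√11/11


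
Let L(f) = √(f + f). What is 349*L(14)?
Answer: 698*√7 ≈ 1846.7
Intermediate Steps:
L(f) = √2*√f (L(f) = √(2*f) = √2*√f)
349*L(14) = 349*(√2*√14) = 349*(2*√7) = 698*√7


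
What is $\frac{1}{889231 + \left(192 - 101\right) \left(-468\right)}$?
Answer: $\frac{1}{846643} \approx 1.1811 \cdot 10^{-6}$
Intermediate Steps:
$\frac{1}{889231 + \left(192 - 101\right) \left(-468\right)} = \frac{1}{889231 + 91 \left(-468\right)} = \frac{1}{889231 - 42588} = \frac{1}{846643}$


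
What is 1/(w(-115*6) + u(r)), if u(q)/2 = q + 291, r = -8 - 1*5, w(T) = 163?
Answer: 1/719 ≈ 0.0013908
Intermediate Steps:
r = -13 (r = -8 - 5 = -13)
u(q) = 582 + 2*q (u(q) = 2*(q + 291) = 2*(291 + q) = 582 + 2*q)
1/(w(-115*6) + u(r)) = 1/(163 + (582 + 2*(-13))) = 1/(163 + (582 - 26)) = 1/(163 + 556) = 1/719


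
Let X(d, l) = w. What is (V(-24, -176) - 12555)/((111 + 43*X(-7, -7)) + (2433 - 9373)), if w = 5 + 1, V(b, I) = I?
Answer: 12731/6571 ≈ 1.9375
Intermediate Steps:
w = 6
X(d, l) = 6
(V(-24, -176) - 12555)/((111 + 43*X(-7, -7)) + (2433 - 9373)) = (-176 - 12555)/((111 + 43*6) + (2433 - 9373)) = -12731/((111 + 258) - 6940) = -12731/(369 - 6940) = -12731/(-6571) = -12731*(-1/6571) = 12731/6571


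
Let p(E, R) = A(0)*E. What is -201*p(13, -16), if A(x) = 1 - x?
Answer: -2613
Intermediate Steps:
p(E, R) = E (p(E, R) = (1 - 1*0)*E = (1 + 0)*E = 1*E = E)
-201*p(13, -16) = -201*13 = -2613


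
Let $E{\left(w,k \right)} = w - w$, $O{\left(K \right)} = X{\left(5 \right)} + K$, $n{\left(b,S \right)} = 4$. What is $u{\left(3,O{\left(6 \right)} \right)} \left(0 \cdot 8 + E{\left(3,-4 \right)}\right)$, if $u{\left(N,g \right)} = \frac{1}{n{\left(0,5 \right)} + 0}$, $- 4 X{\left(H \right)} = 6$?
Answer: $0$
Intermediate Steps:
$X{\left(H \right)} = - \frac{3}{2}$ ($X{\left(H \right)} = \left(- \frac{1}{4}\right) 6 = - \frac{3}{2}$)
$O{\left(K \right)} = - \frac{3}{2} + K$
$E{\left(w,k \right)} = 0$
$u{\left(N,g \right)} = \frac{1}{4}$ ($u{\left(N,g \right)} = \frac{1}{4 + 0} = \frac{1}{4}$)
$u{\left(3,O{\left(6 \right)} \right)} \left(0 \cdot 8 + E{\left(3,-4 \right)}\right) = \frac{0 \cdot 8 + 0}{4} = \frac{0 + 0}{4} = \frac{1}{4} \cdot 0 = 0$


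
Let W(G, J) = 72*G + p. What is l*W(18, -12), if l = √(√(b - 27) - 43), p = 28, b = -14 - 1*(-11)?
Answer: 1324*√(-43 + I*√30) ≈ 551.83 + 8699.6*I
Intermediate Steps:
b = -3 (b = -14 + 11 = -3)
W(G, J) = 28 + 72*G (W(G, J) = 72*G + 28 = 28 + 72*G)
l = √(-43 + I*√30) (l = √(√(-3 - 27) - 43) = √(√(-30) - 43) = √(I*√30 - 43) = √(-43 + I*√30) ≈ 0.41679 + 6.5707*I)
l*W(18, -12) = √(-43 + I*√30)*(28 + 72*18) = √(-43 + I*√30)*(28 + 1296) = √(-43 + I*√30)*1324 = 1324*√(-43 + I*√30)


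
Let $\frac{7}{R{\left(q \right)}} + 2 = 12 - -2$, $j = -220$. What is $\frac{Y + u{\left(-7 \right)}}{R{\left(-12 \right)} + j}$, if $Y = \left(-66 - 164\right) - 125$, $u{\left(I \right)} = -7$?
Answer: $\frac{4344}{2633} \approx 1.6498$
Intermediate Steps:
$R{\left(q \right)} = \frac{7}{12}$ ($R{\left(q \right)} = \frac{7}{-2 + \left(12 - -2\right)} = \frac{7}{-2 + \left(12 + 2\right)} = \frac{7}{-2 + 14} = \frac{7}{12}$)
$Y = -355$ ($Y = -230 - 125 = -355$)
$\frac{Y + u{\left(-7 \right)}}{R{\left(-12 \right)} + j} = \frac{-355 - 7}{\frac{7}{12} - 220} = - \frac{362}{- \frac{2633}{12}} = \left(-362\right) \left(- \frac{12}{2633}\right) = \frac{4344}{2633}$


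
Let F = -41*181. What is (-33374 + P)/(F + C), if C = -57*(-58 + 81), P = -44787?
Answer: 78161/8732 ≈ 8.9511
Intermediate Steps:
F = -7421
C = -1311 (C = -57*23 = -1311)
(-33374 + P)/(F + C) = (-33374 - 44787)/(-7421 - 1311) = -78161/(-8732) = -78161*(-1/8732) = 78161/8732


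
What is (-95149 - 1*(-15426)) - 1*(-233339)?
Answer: 153616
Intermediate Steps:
(-95149 - 1*(-15426)) - 1*(-233339) = (-95149 + 15426) + 233339 = -79723 + 233339 = 153616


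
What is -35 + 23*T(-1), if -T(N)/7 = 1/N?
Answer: 126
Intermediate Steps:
T(N) = -7/N
-35 + 23*T(-1) = -35 + 23*(-7/(-1)) = -35 + 23*(-7*(-1)) = -35 + 23*7 = -35 + 161 = 126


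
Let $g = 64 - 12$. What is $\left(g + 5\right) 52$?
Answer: $2964$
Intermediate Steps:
$g = 52$ ($g = 64 - 12 = 52$)
$\left(g + 5\right) 52 = \left(52 + 5\right) 52 = 57 \cdot 52 = 2964$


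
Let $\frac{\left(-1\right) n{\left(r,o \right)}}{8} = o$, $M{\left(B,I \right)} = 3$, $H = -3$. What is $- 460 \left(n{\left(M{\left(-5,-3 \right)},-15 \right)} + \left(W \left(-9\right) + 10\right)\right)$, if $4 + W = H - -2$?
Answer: $-80500$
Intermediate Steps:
$n{\left(r,o \right)} = - 8 o$
$W = -5$ ($W = -4 - 1 = -5$)
$- 460 \left(n{\left(M{\left(-5,-3 \right)},-15 \right)} + \left(W \left(-9\right) + 10\right)\right) = - 460 \left(\left(-8\right) \left(-15\right) + \left(\left(-5\right) \left(-9\right) + 10\right)\right) = - 460 \left(120 + \left(45 + 10\right)\right) = - 460 \left(120 + 55\right) = \left(-460\right) 175 = -80500$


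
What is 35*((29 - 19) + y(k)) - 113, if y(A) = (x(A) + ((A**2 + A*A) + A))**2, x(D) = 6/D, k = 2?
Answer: 6152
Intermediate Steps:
y(A) = (A + 2*A**2 + 6/A)**2 (y(A) = (6/A + ((A**2 + A*A) + A))**2 = (6/A + ((A**2 + A**2) + A))**2 = (6/A + (2*A**2 + A))**2 = (6/A + (A + 2*A**2))**2 = (A + 2*A**2 + 6/A)**2)
35*((29 - 19) + y(k)) - 113 = 35*((29 - 19) + (6 + 2**2*(1 + 2*2))**2/2**2) - 113 = 35*(10 + (6 + 4*(1 + 4))**2/4) - 113 = 35*(10 + (6 + 4*5)**2/4) - 113 = 35*(10 + (6 + 20)**2/4) - 113 = 35*(10 + (1/4)*26**2) - 113 = 35*(10 + (1/4)*676) - 113 = 35*(10 + 169) - 113 = 35*179 - 113 = 6265 - 113 = 6152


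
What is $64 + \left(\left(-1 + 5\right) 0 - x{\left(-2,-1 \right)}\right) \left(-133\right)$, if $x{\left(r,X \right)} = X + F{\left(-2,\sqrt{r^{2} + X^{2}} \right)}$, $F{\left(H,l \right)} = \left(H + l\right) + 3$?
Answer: $64 + 133 \sqrt{5} \approx 361.4$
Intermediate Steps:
$F{\left(H,l \right)} = 3 + H + l$
$x{\left(r,X \right)} = 1 + X + \sqrt{X^{2} + r^{2}}$ ($x{\left(r,X \right)} = X + \left(3 - 2 + \sqrt{r^{2} + X^{2}}\right) = X + \left(3 - 2 + \sqrt{X^{2} + r^{2}}\right) = X + \left(1 + \sqrt{X^{2} + r^{2}}\right) = 1 + X + \sqrt{X^{2} + r^{2}}$)
$64 + \left(\left(-1 + 5\right) 0 - x{\left(-2,-1 \right)}\right) \left(-133\right) = 64 + \left(\left(-1 + 5\right) 0 - \left(1 - 1 + \sqrt{\left(-1\right)^{2} + \left(-2\right)^{2}}\right)\right) \left(-133\right) = 64 + \left(4 \cdot 0 - \left(1 - 1 + \sqrt{1 + 4}\right)\right) \left(-133\right) = 64 + \left(0 - \left(1 - 1 + \sqrt{5}\right)\right) \left(-133\right) = 64 + \left(0 - \sqrt{5}\right) \left(-133\right) = 64 + - \sqrt{5} \left(-133\right) = 64 + 133 \sqrt{5}$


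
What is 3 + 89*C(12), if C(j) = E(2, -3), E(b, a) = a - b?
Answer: -442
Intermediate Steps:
C(j) = -5 (C(j) = -3 - 1*2 = -3 - 2 = -5)
3 + 89*C(12) = 3 + 89*(-5) = 3 - 445 = -442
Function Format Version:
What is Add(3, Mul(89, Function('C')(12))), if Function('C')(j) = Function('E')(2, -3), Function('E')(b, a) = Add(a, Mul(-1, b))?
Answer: -442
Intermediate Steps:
Function('C')(j) = -5 (Function('C')(j) = Add(-3, Mul(-1, 2)) = Add(-3, -2) = -5)
Add(3, Mul(89, Function('C')(12))) = Add(3, Mul(89, -5)) = Add(3, -445) = -442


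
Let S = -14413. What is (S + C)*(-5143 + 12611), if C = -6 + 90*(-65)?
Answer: -151368892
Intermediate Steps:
C = -5856 (C = -6 - 5850 = -5856)
(S + C)*(-5143 + 12611) = (-14413 - 5856)*(-5143 + 12611) = -20269*7468 = -151368892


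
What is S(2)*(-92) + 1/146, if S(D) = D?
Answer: -26863/146 ≈ -183.99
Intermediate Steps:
S(2)*(-92) + 1/146 = 2*(-92) + 1/146 = -184 + 1/146 = -26863/146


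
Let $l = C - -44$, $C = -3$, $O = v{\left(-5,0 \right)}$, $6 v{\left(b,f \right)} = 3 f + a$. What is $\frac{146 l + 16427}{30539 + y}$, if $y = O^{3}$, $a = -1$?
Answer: $\frac{4841208}{6596423} \approx 0.73391$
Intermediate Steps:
$v{\left(b,f \right)} = - \frac{1}{6} + \frac{f}{2}$ ($v{\left(b,f \right)} = \frac{3 f - 1}{6} = \frac{-1 + 3 f}{6} = - \frac{1}{6} + \frac{f}{2}$)
$O = - \frac{1}{6}$ ($O = - \frac{1}{6} + \frac{1}{2} \cdot 0 = - \frac{1}{6} + 0 = - \frac{1}{6} \approx -0.16667$)
$y = - \frac{1}{216}$ ($y = \left(- \frac{1}{6}\right)^{3} = - \frac{1}{216} \approx -0.0046296$)
$l = 41$ ($l = -3 - -44 = -3 + 44 = 41$)
$\frac{146 l + 16427}{30539 + y} = \frac{146 \cdot 41 + 16427}{30539 - \frac{1}{216}} = \frac{5986 + 16427}{\frac{6596423}{216}} = 22413 \cdot \frac{216}{6596423} = \frac{4841208}{6596423}$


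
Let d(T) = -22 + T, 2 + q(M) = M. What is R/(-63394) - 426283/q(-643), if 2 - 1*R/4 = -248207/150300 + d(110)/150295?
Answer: 2034830676316166771/3078861328468350 ≈ 660.90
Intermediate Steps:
q(M) = -2 + M
R = 16493944333/1129466925 (R = 8 - 4*(-248207/150300 + (-22 + 110)/150295) = 8 - 4*(-248207*1/150300 + 88*(1/150295)) = 8 - 4*(-248207/150300 + 88/150295) = 8 - 4*(-7458208933/4517867700) = 8 + 7458208933/1129466925 = 16493944333/1129466925 ≈ 14.603)
R/(-63394) - 426283/q(-643) = (16493944333/1129466925)/(-63394) - 426283/(-2 - 643) = (16493944333/1129466925)*(-1/63394) - 426283/(-645) = -16493944333/71601426243450 - 426283*(-1/645) = -16493944333/71601426243450 + 426283/645 = 2034830676316166771/3078861328468350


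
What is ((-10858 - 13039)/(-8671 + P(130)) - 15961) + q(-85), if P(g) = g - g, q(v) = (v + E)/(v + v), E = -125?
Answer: -102268469/6409 ≈ -15957.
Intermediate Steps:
q(v) = (-125 + v)/(2*v) (q(v) = (v - 125)/(v + v) = (-125 + v)/((2*v)) = (-125 + v)*(1/(2*v)) = (-125 + v)/(2*v))
P(g) = 0
((-10858 - 13039)/(-8671 + P(130)) - 15961) + q(-85) = ((-10858 - 13039)/(-8671 + 0) - 15961) + (½)*(-125 - 85)/(-85) = (-23897/(-8671) - 15961) + (½)*(-1/85)*(-210) = (-23897*(-1/8671) - 15961) + 21/17 = (1039/377 - 15961) + 21/17 = -6016258/377 + 21/17 = -102268469/6409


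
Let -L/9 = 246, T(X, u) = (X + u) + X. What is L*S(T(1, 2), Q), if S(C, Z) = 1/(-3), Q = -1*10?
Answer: 738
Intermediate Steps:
T(X, u) = u + 2*X
L = -2214 (L = -9*246 = -2214)
Q = -10
S(C, Z) = -1/3
L*S(T(1, 2), Q) = -2214*(-1/3) = 738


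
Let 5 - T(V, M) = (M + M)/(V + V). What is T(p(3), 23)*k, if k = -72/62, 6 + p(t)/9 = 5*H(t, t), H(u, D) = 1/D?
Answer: -2616/403 ≈ -6.4913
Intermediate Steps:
p(t) = -54 + 45/t (p(t) = -54 + 9*(5/t) = -54 + 45/t)
T(V, M) = 5 - M/V (T(V, M) = 5 - (M + M)/(V + V) = 5 - 2*M/(2*V) = 5 - 2*M*1/(2*V) = 5 - M/V)
k = -36/31 (k = -72*1/62 = -36/31 ≈ -1.1613)
T(p(3), 23)*k = (5 - 1*23/(-54 + 45/3))*(-36/31) = (5 - 1*23/(-54 + 45*(1/3)))*(-36/31) = (5 - 1*23/(-54 + 15))*(-36/31) = (5 - 1*23/(-39))*(-36/31) = (5 - 1*23*(-1/39))*(-36/31) = (5 + 23/39)*(-36/31) = (218/39)*(-36/31) = -2616/403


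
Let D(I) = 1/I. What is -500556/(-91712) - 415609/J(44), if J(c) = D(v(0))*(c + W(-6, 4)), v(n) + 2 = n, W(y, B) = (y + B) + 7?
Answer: 19064298115/1123472 ≈ 16969.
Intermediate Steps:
W(y, B) = 7 + B + y (W(y, B) = (B + y) + 7 = 7 + B + y)
v(n) = -2 + n
J(c) = -5/2 - c/2 (J(c) = (c + (7 + 4 - 6))/(-2 + 0) = (c + 5)/(-2) = -(5 + c)/2 = -5/2 - c/2)
-500556/(-91712) - 415609/J(44) = -500556/(-91712) - 415609/(-5/2 - ½*44) = -500556*(-1/91712) - 415609/(-5/2 - 22) = 125139/22928 - 415609/(-49/2) = 125139/22928 - 415609*(-2/49) = 125139/22928 + 831218/49 = 19064298115/1123472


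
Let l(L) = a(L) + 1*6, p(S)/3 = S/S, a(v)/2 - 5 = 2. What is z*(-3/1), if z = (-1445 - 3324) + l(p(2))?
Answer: 14247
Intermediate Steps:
a(v) = 14 (a(v) = 10 + 2*2 = 10 + 4 = 14)
p(S) = 3 (p(S) = 3*(S/S) = 3*1 = 3)
l(L) = 20 (l(L) = 14 + 1*6 = 14 + 6 = 20)
z = -4749 (z = (-1445 - 3324) + 20 = -4769 + 20 = -4749)
z*(-3/1) = -(-14247)/(1/1) = -(-14247)/(1*1) = -(-14247)/1 = -(-14247) = -4749*(-3) = 14247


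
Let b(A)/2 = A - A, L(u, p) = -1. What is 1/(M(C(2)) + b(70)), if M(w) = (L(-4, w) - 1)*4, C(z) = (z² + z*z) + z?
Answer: -⅛ ≈ -0.12500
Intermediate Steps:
C(z) = z + 2*z² (C(z) = (z² + z²) + z = 2*z² + z = z + 2*z²)
b(A) = 0 (b(A) = 2*(A - A) = 2*0 = 0)
M(w) = -8 (M(w) = (-1 - 1)*4 = -2*4 = -8)
1/(M(C(2)) + b(70)) = 1/(-8 + 0) = 1/(-8) = -⅛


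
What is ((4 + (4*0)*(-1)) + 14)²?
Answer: 324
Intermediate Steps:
((4 + (4*0)*(-1)) + 14)² = ((4 + 0*(-1)) + 14)² = ((4 + 0) + 14)² = (4 + 14)² = 18² = 324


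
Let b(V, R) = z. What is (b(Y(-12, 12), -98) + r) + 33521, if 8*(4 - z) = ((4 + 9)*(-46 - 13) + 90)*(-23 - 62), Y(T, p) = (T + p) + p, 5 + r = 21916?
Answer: 385943/8 ≈ 48243.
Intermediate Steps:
r = 21911 (r = -5 + 21916 = 21911)
Y(T, p) = T + 2*p
z = -57513/8 (z = 4 - ((4 + 9)*(-46 - 13) + 90)*(-23 - 62)/8 = 4 - (13*(-59) + 90)*(-85)/8 = 4 - (-767 + 90)*(-85)/8 = 4 - (-677)*(-85)/8 = 4 - ⅛*57545 = 4 - 57545/8 = -57513/8 ≈ -7189.1)
b(V, R) = -57513/8
(b(Y(-12, 12), -98) + r) + 33521 = (-57513/8 + 21911) + 33521 = 117775/8 + 33521 = 385943/8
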